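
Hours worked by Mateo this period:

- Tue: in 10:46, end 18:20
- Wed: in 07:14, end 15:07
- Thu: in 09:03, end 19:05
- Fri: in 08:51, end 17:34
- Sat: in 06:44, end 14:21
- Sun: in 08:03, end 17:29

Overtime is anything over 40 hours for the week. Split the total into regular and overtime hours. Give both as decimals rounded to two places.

Regular 40.00 hours, overtime 11.25 hours

Tue: 10:46–18:20 = 7 h 34 min
Wed: 07:14–15:07 = 7 h 53 min
Thu: 09:03–19:05 = 10 h 2 min
Fri: 08:51–17:34 = 8 h 43 min
Sat: 06:44–14:21 = 7 h 37 min
Sun: 08:03–17:29 = 9 h 26 min
Total worked: 51 h 15 min = 51.25 h.
Threshold 40 h → overtime 11 h 15 min, regular 40 h 0 min.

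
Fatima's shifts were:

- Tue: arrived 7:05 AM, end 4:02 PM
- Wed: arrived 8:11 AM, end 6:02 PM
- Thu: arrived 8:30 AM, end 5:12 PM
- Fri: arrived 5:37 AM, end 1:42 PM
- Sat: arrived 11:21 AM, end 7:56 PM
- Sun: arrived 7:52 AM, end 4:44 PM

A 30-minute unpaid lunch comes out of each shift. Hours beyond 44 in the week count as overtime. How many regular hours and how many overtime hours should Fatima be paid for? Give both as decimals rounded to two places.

Tue: 7:05 AM–4:02 PM = 8 h 57 min; less 30 min break → 8 h 27 min
Wed: 8:11 AM–6:02 PM = 9 h 51 min; less 30 min break → 9 h 21 min
Thu: 8:30 AM–5:12 PM = 8 h 42 min; less 30 min break → 8 h 12 min
Fri: 5:37 AM–1:42 PM = 8 h 5 min; less 30 min break → 7 h 35 min
Sat: 11:21 AM–7:56 PM = 8 h 35 min; less 30 min break → 8 h 5 min
Sun: 7:52 AM–4:44 PM = 8 h 52 min; less 30 min break → 8 h 22 min
Total worked: 50 h 2 min = 50.03 h.
Threshold 44 h → overtime 6 h 2 min, regular 44 h 0 min.

Regular 44.00 hours, overtime 6.03 hours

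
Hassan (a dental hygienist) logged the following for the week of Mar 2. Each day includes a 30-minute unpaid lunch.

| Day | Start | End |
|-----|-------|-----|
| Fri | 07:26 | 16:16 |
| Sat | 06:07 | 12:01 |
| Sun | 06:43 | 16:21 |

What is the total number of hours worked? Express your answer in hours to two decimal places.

22.87 hours

Fri: 07:26–16:16 = 8 h 50 min; less 30 min break → 8 h 20 min
Sat: 06:07–12:01 = 5 h 54 min; less 30 min break → 5 h 24 min
Sun: 06:43–16:21 = 9 h 38 min; less 30 min break → 9 h 8 min
Total: 8 h 20 min + 5 h 24 min + 9 h 8 min = 22 h 52 min.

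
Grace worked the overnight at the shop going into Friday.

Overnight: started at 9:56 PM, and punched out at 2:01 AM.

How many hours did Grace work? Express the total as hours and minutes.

4 h 5 min

Overnight: 9:56 PM → midnight = 2 h 4 min; midnight → 2:01 AM = 2 h 1 min; span 4 h 5 min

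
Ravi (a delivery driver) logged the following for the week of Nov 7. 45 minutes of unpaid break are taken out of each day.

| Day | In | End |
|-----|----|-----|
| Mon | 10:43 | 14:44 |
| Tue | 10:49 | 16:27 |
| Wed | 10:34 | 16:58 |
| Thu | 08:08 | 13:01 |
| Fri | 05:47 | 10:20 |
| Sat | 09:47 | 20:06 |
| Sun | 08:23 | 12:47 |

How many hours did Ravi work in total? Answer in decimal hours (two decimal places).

Mon: 10:43–14:44 = 4 h 1 min; less 45 min break → 3 h 16 min
Tue: 10:49–16:27 = 5 h 38 min; less 45 min break → 4 h 53 min
Wed: 10:34–16:58 = 6 h 24 min; less 45 min break → 5 h 39 min
Thu: 08:08–13:01 = 4 h 53 min; less 45 min break → 4 h 8 min
Fri: 05:47–10:20 = 4 h 33 min; less 45 min break → 3 h 48 min
Sat: 09:47–20:06 = 10 h 19 min; less 45 min break → 9 h 34 min
Sun: 08:23–12:47 = 4 h 24 min; less 45 min break → 3 h 39 min
Total: 3 h 16 min + 4 h 53 min + 5 h 39 min + 4 h 8 min + 3 h 48 min + 9 h 34 min + 3 h 39 min = 34 h 57 min.

34.95 hours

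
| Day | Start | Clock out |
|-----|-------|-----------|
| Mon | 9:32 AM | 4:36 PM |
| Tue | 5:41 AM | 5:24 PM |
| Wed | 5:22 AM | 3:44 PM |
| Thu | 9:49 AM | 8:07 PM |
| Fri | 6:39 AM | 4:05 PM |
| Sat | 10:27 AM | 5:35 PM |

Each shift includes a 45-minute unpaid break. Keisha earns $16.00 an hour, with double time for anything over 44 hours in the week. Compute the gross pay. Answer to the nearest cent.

$944.53

Mon: 9:32 AM–4:36 PM = 7 h 4 min; less 45 min break → 6 h 19 min
Tue: 5:41 AM–5:24 PM = 11 h 43 min; less 45 min break → 10 h 58 min
Wed: 5:22 AM–3:44 PM = 10 h 22 min; less 45 min break → 9 h 37 min
Thu: 9:49 AM–8:07 PM = 10 h 18 min; less 45 min break → 9 h 33 min
Fri: 6:39 AM–4:05 PM = 9 h 26 min; less 45 min break → 8 h 41 min
Sat: 10:27 AM–5:35 PM = 7 h 8 min; less 45 min break → 6 h 23 min
Total worked: 51 h 31 min = 3091 min.
Regular 44 h 0 min = 2640 min at $16.00/h; overtime 7 h 31 min = 451 min at $32.00/h.
Pay = (2640 × $16.00 + 451 × $32.00) ÷ 60 = $944.53.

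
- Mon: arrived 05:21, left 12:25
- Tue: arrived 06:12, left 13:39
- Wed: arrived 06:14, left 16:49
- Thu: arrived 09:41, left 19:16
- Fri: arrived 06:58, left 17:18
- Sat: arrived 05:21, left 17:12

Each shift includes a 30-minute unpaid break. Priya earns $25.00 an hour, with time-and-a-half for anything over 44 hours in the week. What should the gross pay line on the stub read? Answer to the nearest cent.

Mon: 05:21–12:25 = 7 h 4 min; less 30 min break → 6 h 34 min
Tue: 06:12–13:39 = 7 h 27 min; less 30 min break → 6 h 57 min
Wed: 06:14–16:49 = 10 h 35 min; less 30 min break → 10 h 5 min
Thu: 09:41–19:16 = 9 h 35 min; less 30 min break → 9 h 5 min
Fri: 06:58–17:18 = 10 h 20 min; less 30 min break → 9 h 50 min
Sat: 05:21–17:12 = 11 h 51 min; less 30 min break → 11 h 21 min
Total worked: 53 h 52 min = 3232 min.
Regular 44 h 0 min = 2640 min at $25.00/h; overtime 9 h 52 min = 592 min at $37.50/h.
Pay = (2640 × $25.00 + 592 × $37.50) ÷ 60 = $1470.00.

$1470.00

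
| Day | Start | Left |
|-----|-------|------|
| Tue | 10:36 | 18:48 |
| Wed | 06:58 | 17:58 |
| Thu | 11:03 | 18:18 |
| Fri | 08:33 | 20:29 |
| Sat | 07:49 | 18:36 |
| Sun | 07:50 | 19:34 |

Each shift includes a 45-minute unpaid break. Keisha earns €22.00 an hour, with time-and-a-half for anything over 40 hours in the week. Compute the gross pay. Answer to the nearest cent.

Tue: 10:36–18:48 = 8 h 12 min; less 45 min break → 7 h 27 min
Wed: 06:58–17:58 = 11 h 0 min; less 45 min break → 10 h 15 min
Thu: 11:03–18:18 = 7 h 15 min; less 45 min break → 6 h 30 min
Fri: 08:33–20:29 = 11 h 56 min; less 45 min break → 11 h 11 min
Sat: 07:49–18:36 = 10 h 47 min; less 45 min break → 10 h 2 min
Sun: 07:50–19:34 = 11 h 44 min; less 45 min break → 10 h 59 min
Total worked: 56 h 24 min = 3384 min.
Regular 40 h 0 min = 2400 min at €22.00/h; overtime 16 h 24 min = 984 min at €33.00/h.
Pay = (2400 × €22.00 + 984 × €33.00) ÷ 60 = €1421.20.

€1421.20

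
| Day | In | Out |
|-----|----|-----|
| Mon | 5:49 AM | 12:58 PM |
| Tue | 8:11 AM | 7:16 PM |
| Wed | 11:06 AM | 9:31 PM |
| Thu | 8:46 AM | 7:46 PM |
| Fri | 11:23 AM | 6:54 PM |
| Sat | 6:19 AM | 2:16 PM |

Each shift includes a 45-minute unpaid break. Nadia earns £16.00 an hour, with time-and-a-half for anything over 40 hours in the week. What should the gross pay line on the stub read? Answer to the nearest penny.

£894.80

Mon: 5:49 AM–12:58 PM = 7 h 9 min; less 45 min break → 6 h 24 min
Tue: 8:11 AM–7:16 PM = 11 h 5 min; less 45 min break → 10 h 20 min
Wed: 11:06 AM–9:31 PM = 10 h 25 min; less 45 min break → 9 h 40 min
Thu: 8:46 AM–7:46 PM = 11 h 0 min; less 45 min break → 10 h 15 min
Fri: 11:23 AM–6:54 PM = 7 h 31 min; less 45 min break → 6 h 46 min
Sat: 6:19 AM–2:16 PM = 7 h 57 min; less 45 min break → 7 h 12 min
Total worked: 50 h 37 min = 3037 min.
Regular 40 h 0 min = 2400 min at £16.00/h; overtime 10 h 37 min = 637 min at £24.00/h.
Pay = (2400 × £16.00 + 637 × £24.00) ÷ 60 = £894.80.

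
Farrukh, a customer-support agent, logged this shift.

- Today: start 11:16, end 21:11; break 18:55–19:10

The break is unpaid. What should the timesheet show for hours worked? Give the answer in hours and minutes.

9 h 40 min

Today: 11:16–21:11 = 9 h 55 min; less 15 min break → 9 h 40 min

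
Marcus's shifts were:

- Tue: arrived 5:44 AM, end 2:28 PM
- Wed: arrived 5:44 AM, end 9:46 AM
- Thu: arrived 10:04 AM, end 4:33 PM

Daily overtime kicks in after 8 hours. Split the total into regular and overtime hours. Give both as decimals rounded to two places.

Regular 18.52 hours, overtime 0.73 hours

Tue: 5:44 AM–2:28 PM = 8 h 44 min
Wed: 5:44 AM–9:46 AM = 4 h 2 min
Thu: 10:04 AM–4:33 PM = 6 h 29 min
Tue reg 8 h 0 min / OT 0 h 44 min; Wed reg 4 h 2 min / OT 0 h 0 min; Thu reg 6 h 29 min / OT 0 h 0 min.
Totals: regular 18 h 31 min, overtime 0 h 44 min.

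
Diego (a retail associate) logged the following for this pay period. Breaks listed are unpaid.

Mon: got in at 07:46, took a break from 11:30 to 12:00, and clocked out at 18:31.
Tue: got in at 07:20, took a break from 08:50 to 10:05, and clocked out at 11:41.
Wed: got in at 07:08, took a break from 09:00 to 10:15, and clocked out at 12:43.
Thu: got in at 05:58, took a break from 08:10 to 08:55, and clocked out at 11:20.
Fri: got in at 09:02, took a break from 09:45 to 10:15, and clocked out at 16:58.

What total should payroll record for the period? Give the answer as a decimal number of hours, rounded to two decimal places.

Mon: 07:46–18:31 = 10 h 45 min; less 30 min break → 10 h 15 min
Tue: 07:20–11:41 = 4 h 21 min; less 75 min break → 3 h 6 min
Wed: 07:08–12:43 = 5 h 35 min; less 75 min break → 4 h 20 min
Thu: 05:58–11:20 = 5 h 22 min; less 45 min break → 4 h 37 min
Fri: 09:02–16:58 = 7 h 56 min; less 30 min break → 7 h 26 min
Total: 10 h 15 min + 3 h 6 min + 4 h 20 min + 4 h 37 min + 7 h 26 min = 29 h 44 min.

29.73 hours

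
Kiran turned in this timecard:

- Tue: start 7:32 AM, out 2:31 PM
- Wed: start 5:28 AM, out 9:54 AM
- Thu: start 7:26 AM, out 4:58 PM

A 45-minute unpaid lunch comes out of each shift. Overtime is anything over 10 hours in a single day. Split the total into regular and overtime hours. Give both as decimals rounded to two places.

Tue: 7:32 AM–2:31 PM = 6 h 59 min; less 45 min break → 6 h 14 min
Wed: 5:28 AM–9:54 AM = 4 h 26 min; less 45 min break → 3 h 41 min
Thu: 7:26 AM–4:58 PM = 9 h 32 min; less 45 min break → 8 h 47 min
Tue reg 6 h 14 min / OT 0 h 0 min; Wed reg 3 h 41 min / OT 0 h 0 min; Thu reg 8 h 47 min / OT 0 h 0 min.
Totals: regular 18 h 42 min, overtime 0 h 0 min.

Regular 18.70 hours, overtime 0.00 hours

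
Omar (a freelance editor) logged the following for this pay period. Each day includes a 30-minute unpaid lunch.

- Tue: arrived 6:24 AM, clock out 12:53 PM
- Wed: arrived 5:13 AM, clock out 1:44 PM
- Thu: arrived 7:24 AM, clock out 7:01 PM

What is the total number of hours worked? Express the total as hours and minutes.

25 h 7 min

Tue: 6:24 AM–12:53 PM = 6 h 29 min; less 30 min break → 5 h 59 min
Wed: 5:13 AM–1:44 PM = 8 h 31 min; less 30 min break → 8 h 1 min
Thu: 7:24 AM–7:01 PM = 11 h 37 min; less 30 min break → 11 h 7 min
Total: 5 h 59 min + 8 h 1 min + 11 h 7 min = 25 h 7 min.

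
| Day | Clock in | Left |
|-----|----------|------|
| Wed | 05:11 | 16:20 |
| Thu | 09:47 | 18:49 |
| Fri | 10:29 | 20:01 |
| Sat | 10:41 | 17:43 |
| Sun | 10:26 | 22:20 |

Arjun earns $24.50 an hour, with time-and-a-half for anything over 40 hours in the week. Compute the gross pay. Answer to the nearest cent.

$1297.89

Wed: 05:11–16:20 = 11 h 9 min
Thu: 09:47–18:49 = 9 h 2 min
Fri: 10:29–20:01 = 9 h 32 min
Sat: 10:41–17:43 = 7 h 2 min
Sun: 10:26–22:20 = 11 h 54 min
Total worked: 48 h 39 min = 2919 min.
Regular 40 h 0 min = 2400 min at $24.50/h; overtime 8 h 39 min = 519 min at $36.75/h.
Pay = (2400 × $24.50 + 519 × $36.75) ÷ 60 = $1297.89.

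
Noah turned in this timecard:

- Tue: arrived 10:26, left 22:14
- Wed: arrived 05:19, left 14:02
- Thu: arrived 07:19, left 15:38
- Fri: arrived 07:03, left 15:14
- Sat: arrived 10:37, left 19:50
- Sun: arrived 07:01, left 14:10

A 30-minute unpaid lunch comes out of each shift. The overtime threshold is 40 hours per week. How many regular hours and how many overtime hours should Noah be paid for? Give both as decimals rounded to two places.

Regular 40.00 hours, overtime 10.38 hours

Tue: 10:26–22:14 = 11 h 48 min; less 30 min break → 11 h 18 min
Wed: 05:19–14:02 = 8 h 43 min; less 30 min break → 8 h 13 min
Thu: 07:19–15:38 = 8 h 19 min; less 30 min break → 7 h 49 min
Fri: 07:03–15:14 = 8 h 11 min; less 30 min break → 7 h 41 min
Sat: 10:37–19:50 = 9 h 13 min; less 30 min break → 8 h 43 min
Sun: 07:01–14:10 = 7 h 9 min; less 30 min break → 6 h 39 min
Total worked: 50 h 23 min = 50.38 h.
Threshold 40 h → overtime 10 h 23 min, regular 40 h 0 min.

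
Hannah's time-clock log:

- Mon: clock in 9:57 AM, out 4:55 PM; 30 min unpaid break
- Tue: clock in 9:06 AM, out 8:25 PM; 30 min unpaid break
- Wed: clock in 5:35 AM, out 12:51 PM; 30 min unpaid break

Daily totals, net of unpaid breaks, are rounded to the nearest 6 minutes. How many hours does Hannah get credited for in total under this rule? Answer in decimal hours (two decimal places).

24.10 hours

Mon: 9:57 AM–4:55 PM = 6 h 58 min − 30 min = 6 h 28 min → rounds to 6 h 30 min
Tue: 9:06 AM–8:25 PM = 11 h 19 min − 30 min = 10 h 49 min → rounds to 10 h 48 min
Wed: 5:35 AM–12:51 PM = 7 h 16 min − 30 min = 6 h 46 min → rounds to 6 h 48 min
Total credited: 24 h 6 min.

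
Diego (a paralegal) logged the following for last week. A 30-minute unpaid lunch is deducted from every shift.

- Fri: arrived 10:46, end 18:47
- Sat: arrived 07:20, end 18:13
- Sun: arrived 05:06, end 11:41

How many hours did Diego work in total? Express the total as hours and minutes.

23 h 59 min

Fri: 10:46–18:47 = 8 h 1 min; less 30 min break → 7 h 31 min
Sat: 07:20–18:13 = 10 h 53 min; less 30 min break → 10 h 23 min
Sun: 05:06–11:41 = 6 h 35 min; less 30 min break → 6 h 5 min
Total: 7 h 31 min + 10 h 23 min + 6 h 5 min = 23 h 59 min.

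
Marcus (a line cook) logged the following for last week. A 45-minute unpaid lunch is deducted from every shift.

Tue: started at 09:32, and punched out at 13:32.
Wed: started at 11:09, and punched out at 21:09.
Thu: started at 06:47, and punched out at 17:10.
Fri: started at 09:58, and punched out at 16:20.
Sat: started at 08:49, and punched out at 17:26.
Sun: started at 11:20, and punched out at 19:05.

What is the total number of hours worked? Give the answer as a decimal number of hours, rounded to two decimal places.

Tue: 09:32–13:32 = 4 h 0 min; less 45 min break → 3 h 15 min
Wed: 11:09–21:09 = 10 h 0 min; less 45 min break → 9 h 15 min
Thu: 06:47–17:10 = 10 h 23 min; less 45 min break → 9 h 38 min
Fri: 09:58–16:20 = 6 h 22 min; less 45 min break → 5 h 37 min
Sat: 08:49–17:26 = 8 h 37 min; less 45 min break → 7 h 52 min
Sun: 11:20–19:05 = 7 h 45 min; less 45 min break → 7 h 0 min
Total: 3 h 15 min + 9 h 15 min + 9 h 38 min + 5 h 37 min + 7 h 52 min + 7 h 0 min = 42 h 37 min.

42.62 hours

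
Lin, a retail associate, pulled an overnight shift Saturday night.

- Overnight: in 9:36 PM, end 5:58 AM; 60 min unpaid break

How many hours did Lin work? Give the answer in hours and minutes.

7 h 22 min

Overnight: 9:36 PM → midnight = 2 h 24 min; midnight → 5:58 AM = 5 h 58 min; span 8 h 22 min; less 60 min break → 7 h 22 min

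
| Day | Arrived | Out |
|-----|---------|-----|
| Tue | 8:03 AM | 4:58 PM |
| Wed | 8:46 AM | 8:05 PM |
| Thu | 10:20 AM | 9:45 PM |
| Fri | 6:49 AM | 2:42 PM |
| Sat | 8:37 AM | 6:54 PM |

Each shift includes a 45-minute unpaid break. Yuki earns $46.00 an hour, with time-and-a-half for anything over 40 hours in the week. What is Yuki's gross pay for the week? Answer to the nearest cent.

Tue: 8:03 AM–4:58 PM = 8 h 55 min; less 45 min break → 8 h 10 min
Wed: 8:46 AM–8:05 PM = 11 h 19 min; less 45 min break → 10 h 34 min
Thu: 10:20 AM–9:45 PM = 11 h 25 min; less 45 min break → 10 h 40 min
Fri: 6:49 AM–2:42 PM = 7 h 53 min; less 45 min break → 7 h 8 min
Sat: 8:37 AM–6:54 PM = 10 h 17 min; less 45 min break → 9 h 32 min
Total worked: 46 h 4 min = 2764 min.
Regular 40 h 0 min = 2400 min at $46.00/h; overtime 6 h 4 min = 364 min at $69.00/h.
Pay = (2400 × $46.00 + 364 × $69.00) ÷ 60 = $2258.60.

$2258.60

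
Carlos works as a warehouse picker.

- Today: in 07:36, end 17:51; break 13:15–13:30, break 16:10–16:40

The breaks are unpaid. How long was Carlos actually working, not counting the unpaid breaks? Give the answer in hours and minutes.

Today: 07:36–17:51 = 10 h 15 min; less 45 min break → 9 h 30 min

9 h 30 min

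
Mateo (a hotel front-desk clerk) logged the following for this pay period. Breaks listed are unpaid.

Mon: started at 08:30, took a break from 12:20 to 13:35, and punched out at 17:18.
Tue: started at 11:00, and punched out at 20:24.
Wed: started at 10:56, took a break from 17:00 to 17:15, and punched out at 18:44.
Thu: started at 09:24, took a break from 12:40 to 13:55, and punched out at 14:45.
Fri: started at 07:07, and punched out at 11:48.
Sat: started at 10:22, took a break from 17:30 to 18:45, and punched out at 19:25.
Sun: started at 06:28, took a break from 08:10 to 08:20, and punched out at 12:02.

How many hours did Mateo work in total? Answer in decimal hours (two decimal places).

Mon: 08:30–17:18 = 8 h 48 min; less 75 min break → 7 h 33 min
Tue: 11:00–20:24 = 9 h 24 min
Wed: 10:56–18:44 = 7 h 48 min; less 15 min break → 7 h 33 min
Thu: 09:24–14:45 = 5 h 21 min; less 75 min break → 4 h 6 min
Fri: 07:07–11:48 = 4 h 41 min
Sat: 10:22–19:25 = 9 h 3 min; less 75 min break → 7 h 48 min
Sun: 06:28–12:02 = 5 h 34 min; less 10 min break → 5 h 24 min
Total: 7 h 33 min + 9 h 24 min + 7 h 33 min + 4 h 6 min + 4 h 41 min + 7 h 48 min + 5 h 24 min = 46 h 29 min.

46.48 hours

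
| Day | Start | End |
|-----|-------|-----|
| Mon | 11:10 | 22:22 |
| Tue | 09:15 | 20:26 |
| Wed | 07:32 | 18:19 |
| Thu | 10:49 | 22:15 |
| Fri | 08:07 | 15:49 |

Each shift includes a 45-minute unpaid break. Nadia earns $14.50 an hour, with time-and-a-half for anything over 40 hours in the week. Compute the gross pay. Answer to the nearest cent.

Mon: 11:10–22:22 = 11 h 12 min; less 45 min break → 10 h 27 min
Tue: 09:15–20:26 = 11 h 11 min; less 45 min break → 10 h 26 min
Wed: 07:32–18:19 = 10 h 47 min; less 45 min break → 10 h 2 min
Thu: 10:49–22:15 = 11 h 26 min; less 45 min break → 10 h 41 min
Fri: 08:07–15:49 = 7 h 42 min; less 45 min break → 6 h 57 min
Total worked: 48 h 33 min = 2913 min.
Regular 40 h 0 min = 2400 min at $14.50/h; overtime 8 h 33 min = 513 min at $21.75/h.
Pay = (2400 × $14.50 + 513 × $21.75) ÷ 60 = $765.96.

$765.96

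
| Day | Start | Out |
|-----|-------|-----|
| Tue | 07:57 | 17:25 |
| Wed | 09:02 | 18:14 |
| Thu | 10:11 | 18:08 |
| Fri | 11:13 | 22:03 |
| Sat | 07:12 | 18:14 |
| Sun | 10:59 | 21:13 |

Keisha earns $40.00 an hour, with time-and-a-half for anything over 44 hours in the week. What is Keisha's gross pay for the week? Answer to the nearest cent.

Tue: 07:57–17:25 = 9 h 28 min
Wed: 09:02–18:14 = 9 h 12 min
Thu: 10:11–18:08 = 7 h 57 min
Fri: 11:13–22:03 = 10 h 50 min
Sat: 07:12–18:14 = 11 h 2 min
Sun: 10:59–21:13 = 10 h 14 min
Total worked: 58 h 43 min = 3523 min.
Regular 44 h 0 min = 2640 min at $40.00/h; overtime 14 h 43 min = 883 min at $60.00/h.
Pay = (2640 × $40.00 + 883 × $60.00) ÷ 60 = $2643.00.

$2643.00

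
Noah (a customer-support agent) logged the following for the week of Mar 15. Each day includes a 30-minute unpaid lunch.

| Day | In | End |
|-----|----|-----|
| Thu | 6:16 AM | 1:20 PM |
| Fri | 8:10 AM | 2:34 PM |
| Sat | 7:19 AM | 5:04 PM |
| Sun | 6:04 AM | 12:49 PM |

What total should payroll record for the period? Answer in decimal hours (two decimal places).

27.97 hours

Thu: 6:16 AM–1:20 PM = 7 h 4 min; less 30 min break → 6 h 34 min
Fri: 8:10 AM–2:34 PM = 6 h 24 min; less 30 min break → 5 h 54 min
Sat: 7:19 AM–5:04 PM = 9 h 45 min; less 30 min break → 9 h 15 min
Sun: 6:04 AM–12:49 PM = 6 h 45 min; less 30 min break → 6 h 15 min
Total: 6 h 34 min + 5 h 54 min + 9 h 15 min + 6 h 15 min = 27 h 58 min.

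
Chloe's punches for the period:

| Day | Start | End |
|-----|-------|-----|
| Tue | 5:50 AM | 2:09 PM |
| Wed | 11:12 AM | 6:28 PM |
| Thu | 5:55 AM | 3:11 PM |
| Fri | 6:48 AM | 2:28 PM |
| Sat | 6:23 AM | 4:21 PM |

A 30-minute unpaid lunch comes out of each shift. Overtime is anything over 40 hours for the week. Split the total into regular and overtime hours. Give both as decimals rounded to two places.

Tue: 5:50 AM–2:09 PM = 8 h 19 min; less 30 min break → 7 h 49 min
Wed: 11:12 AM–6:28 PM = 7 h 16 min; less 30 min break → 6 h 46 min
Thu: 5:55 AM–3:11 PM = 9 h 16 min; less 30 min break → 8 h 46 min
Fri: 6:48 AM–2:28 PM = 7 h 40 min; less 30 min break → 7 h 10 min
Sat: 6:23 AM–4:21 PM = 9 h 58 min; less 30 min break → 9 h 28 min
Total worked: 39 h 59 min = 39.98 h.
Threshold 40 h → overtime 0 h 0 min, regular 39 h 59 min.

Regular 39.98 hours, overtime 0.00 hours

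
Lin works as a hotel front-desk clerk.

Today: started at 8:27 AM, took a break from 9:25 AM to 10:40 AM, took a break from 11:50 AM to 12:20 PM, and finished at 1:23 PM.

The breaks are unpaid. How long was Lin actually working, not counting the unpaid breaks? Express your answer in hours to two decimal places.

Today: 8:27 AM–1:23 PM = 4 h 56 min; less 105 min break → 3 h 11 min

3.18 hours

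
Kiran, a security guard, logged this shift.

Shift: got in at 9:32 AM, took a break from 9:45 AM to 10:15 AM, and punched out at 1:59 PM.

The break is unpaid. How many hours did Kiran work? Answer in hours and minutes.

Shift: 9:32 AM–1:59 PM = 4 h 27 min; less 30 min break → 3 h 57 min

3 h 57 min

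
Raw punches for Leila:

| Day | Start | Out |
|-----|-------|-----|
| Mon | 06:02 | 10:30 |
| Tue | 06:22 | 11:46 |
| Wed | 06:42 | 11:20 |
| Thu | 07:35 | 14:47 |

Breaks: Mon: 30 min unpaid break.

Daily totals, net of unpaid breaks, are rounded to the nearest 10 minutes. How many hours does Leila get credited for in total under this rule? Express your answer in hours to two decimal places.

21.17 hours

Mon: 06:02–10:30 = 4 h 28 min − 30 min = 3 h 58 min → rounds to 4 h 0 min
Tue: 06:22–11:46 = 5 h 24 min → rounds to 5 h 20 min
Wed: 06:42–11:20 = 4 h 38 min → rounds to 4 h 40 min
Thu: 07:35–14:47 = 7 h 12 min → rounds to 7 h 10 min
Total credited: 21 h 10 min.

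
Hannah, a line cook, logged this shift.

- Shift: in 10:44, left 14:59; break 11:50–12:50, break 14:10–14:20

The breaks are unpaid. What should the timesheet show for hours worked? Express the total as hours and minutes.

Shift: 10:44–14:59 = 4 h 15 min; less 70 min break → 3 h 5 min

3 h 5 min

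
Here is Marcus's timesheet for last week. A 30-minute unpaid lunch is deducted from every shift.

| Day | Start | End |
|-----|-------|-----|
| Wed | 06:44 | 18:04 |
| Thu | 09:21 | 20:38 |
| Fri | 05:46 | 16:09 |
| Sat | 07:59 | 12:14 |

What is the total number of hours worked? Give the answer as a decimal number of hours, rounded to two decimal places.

35.25 hours

Wed: 06:44–18:04 = 11 h 20 min; less 30 min break → 10 h 50 min
Thu: 09:21–20:38 = 11 h 17 min; less 30 min break → 10 h 47 min
Fri: 05:46–16:09 = 10 h 23 min; less 30 min break → 9 h 53 min
Sat: 07:59–12:14 = 4 h 15 min; less 30 min break → 3 h 45 min
Total: 10 h 50 min + 10 h 47 min + 9 h 53 min + 3 h 45 min = 35 h 15 min.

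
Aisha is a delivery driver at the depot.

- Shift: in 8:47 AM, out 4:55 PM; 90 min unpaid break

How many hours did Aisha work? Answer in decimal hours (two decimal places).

6.63 hours

Shift: 8:47 AM–4:55 PM = 8 h 8 min; less 90 min break → 6 h 38 min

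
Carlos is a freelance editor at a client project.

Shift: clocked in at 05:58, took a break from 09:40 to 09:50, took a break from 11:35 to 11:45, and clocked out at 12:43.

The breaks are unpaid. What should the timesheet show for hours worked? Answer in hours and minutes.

6 h 25 min

Shift: 05:58–12:43 = 6 h 45 min; less 20 min break → 6 h 25 min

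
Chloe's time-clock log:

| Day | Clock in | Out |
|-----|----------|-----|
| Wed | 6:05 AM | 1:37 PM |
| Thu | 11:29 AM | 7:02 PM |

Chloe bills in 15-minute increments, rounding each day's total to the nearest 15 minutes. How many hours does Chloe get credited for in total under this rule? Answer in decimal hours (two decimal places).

Wed: 6:05 AM–1:37 PM = 7 h 32 min → rounds to 7 h 30 min
Thu: 11:29 AM–7:02 PM = 7 h 33 min → rounds to 7 h 30 min
Total credited: 15 h 0 min.

15.00 hours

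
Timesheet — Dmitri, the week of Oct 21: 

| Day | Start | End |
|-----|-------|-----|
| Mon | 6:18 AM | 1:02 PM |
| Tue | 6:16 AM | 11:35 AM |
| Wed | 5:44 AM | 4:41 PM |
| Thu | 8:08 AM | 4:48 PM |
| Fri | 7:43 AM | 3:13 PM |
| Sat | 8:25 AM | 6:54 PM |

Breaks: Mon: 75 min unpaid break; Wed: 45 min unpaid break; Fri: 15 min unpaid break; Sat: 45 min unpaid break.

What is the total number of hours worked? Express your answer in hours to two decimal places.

Mon: 6:18 AM–1:02 PM = 6 h 44 min; less 75 min break → 5 h 29 min
Tue: 6:16 AM–11:35 AM = 5 h 19 min
Wed: 5:44 AM–4:41 PM = 10 h 57 min; less 45 min break → 10 h 12 min
Thu: 8:08 AM–4:48 PM = 8 h 40 min
Fri: 7:43 AM–3:13 PM = 7 h 30 min; less 15 min break → 7 h 15 min
Sat: 8:25 AM–6:54 PM = 10 h 29 min; less 45 min break → 9 h 44 min
Total: 5 h 29 min + 5 h 19 min + 10 h 12 min + 8 h 40 min + 7 h 15 min + 9 h 44 min = 46 h 39 min.

46.65 hours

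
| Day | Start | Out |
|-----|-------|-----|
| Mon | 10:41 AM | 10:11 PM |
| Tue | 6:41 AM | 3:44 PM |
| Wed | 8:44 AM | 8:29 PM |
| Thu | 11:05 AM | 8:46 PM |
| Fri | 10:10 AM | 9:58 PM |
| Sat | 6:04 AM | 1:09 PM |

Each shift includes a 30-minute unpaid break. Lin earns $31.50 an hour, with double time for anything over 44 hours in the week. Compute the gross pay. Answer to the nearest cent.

Mon: 10:41 AM–10:11 PM = 11 h 30 min; less 30 min break → 11 h 0 min
Tue: 6:41 AM–3:44 PM = 9 h 3 min; less 30 min break → 8 h 33 min
Wed: 8:44 AM–8:29 PM = 11 h 45 min; less 30 min break → 11 h 15 min
Thu: 11:05 AM–8:46 PM = 9 h 41 min; less 30 min break → 9 h 11 min
Fri: 10:10 AM–9:58 PM = 11 h 48 min; less 30 min break → 11 h 18 min
Sat: 6:04 AM–1:09 PM = 7 h 5 min; less 30 min break → 6 h 35 min
Total worked: 57 h 52 min = 3472 min.
Regular 44 h 0 min = 2640 min at $31.50/h; overtime 13 h 52 min = 832 min at $63.00/h.
Pay = (2640 × $31.50 + 832 × $63.00) ÷ 60 = $2259.60.

$2259.60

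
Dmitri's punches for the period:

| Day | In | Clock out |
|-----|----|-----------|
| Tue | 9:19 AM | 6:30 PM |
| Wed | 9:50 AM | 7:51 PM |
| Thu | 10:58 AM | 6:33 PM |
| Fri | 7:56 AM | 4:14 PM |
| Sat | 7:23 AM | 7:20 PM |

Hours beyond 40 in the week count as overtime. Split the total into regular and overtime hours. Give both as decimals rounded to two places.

Tue: 9:19 AM–6:30 PM = 9 h 11 min
Wed: 9:50 AM–7:51 PM = 10 h 1 min
Thu: 10:58 AM–6:33 PM = 7 h 35 min
Fri: 7:56 AM–4:14 PM = 8 h 18 min
Sat: 7:23 AM–7:20 PM = 11 h 57 min
Total worked: 47 h 2 min = 47.03 h.
Threshold 40 h → overtime 7 h 2 min, regular 40 h 0 min.

Regular 40.00 hours, overtime 7.03 hours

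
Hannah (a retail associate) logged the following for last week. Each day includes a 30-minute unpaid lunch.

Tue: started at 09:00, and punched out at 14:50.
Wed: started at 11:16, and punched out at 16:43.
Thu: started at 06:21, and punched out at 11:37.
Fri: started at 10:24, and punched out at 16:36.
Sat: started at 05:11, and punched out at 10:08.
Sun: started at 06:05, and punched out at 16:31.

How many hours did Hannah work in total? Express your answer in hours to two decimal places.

Tue: 09:00–14:50 = 5 h 50 min; less 30 min break → 5 h 20 min
Wed: 11:16–16:43 = 5 h 27 min; less 30 min break → 4 h 57 min
Thu: 06:21–11:37 = 5 h 16 min; less 30 min break → 4 h 46 min
Fri: 10:24–16:36 = 6 h 12 min; less 30 min break → 5 h 42 min
Sat: 05:11–10:08 = 4 h 57 min; less 30 min break → 4 h 27 min
Sun: 06:05–16:31 = 10 h 26 min; less 30 min break → 9 h 56 min
Total: 5 h 20 min + 4 h 57 min + 4 h 46 min + 5 h 42 min + 4 h 27 min + 9 h 56 min = 35 h 8 min.

35.13 hours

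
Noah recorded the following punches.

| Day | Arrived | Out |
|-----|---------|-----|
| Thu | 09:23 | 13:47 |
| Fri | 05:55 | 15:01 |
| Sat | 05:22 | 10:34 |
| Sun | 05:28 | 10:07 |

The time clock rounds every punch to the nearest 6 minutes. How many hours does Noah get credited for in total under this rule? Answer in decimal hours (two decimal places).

Thu: in 09:23→09:24, out 13:47→13:48; 4 h 24 min
Fri: in 05:55→05:54, out 15:01→15:00; 9 h 6 min
Sat: in 05:22→05:24, out 10:34→10:36; 5 h 12 min
Sun: in 05:28→05:30, out 10:07→10:06; 4 h 36 min
Total credited: 23 h 18 min.

23.30 hours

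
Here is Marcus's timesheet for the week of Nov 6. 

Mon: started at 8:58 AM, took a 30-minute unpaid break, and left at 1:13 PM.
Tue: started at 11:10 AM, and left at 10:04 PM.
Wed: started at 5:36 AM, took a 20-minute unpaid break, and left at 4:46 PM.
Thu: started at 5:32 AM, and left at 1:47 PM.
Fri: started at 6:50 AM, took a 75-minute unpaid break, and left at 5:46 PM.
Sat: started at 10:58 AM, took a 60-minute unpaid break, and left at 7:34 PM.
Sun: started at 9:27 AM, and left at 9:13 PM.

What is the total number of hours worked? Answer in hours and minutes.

Mon: 8:58 AM–1:13 PM = 4 h 15 min; less 30 min break → 3 h 45 min
Tue: 11:10 AM–10:04 PM = 10 h 54 min
Wed: 5:36 AM–4:46 PM = 11 h 10 min; less 20 min break → 10 h 50 min
Thu: 5:32 AM–1:47 PM = 8 h 15 min
Fri: 6:50 AM–5:46 PM = 10 h 56 min; less 75 min break → 9 h 41 min
Sat: 10:58 AM–7:34 PM = 8 h 36 min; less 60 min break → 7 h 36 min
Sun: 9:27 AM–9:13 PM = 11 h 46 min
Total: 3 h 45 min + 10 h 54 min + 10 h 50 min + 8 h 15 min + 9 h 41 min + 7 h 36 min + 11 h 46 min = 62 h 47 min.

62 h 47 min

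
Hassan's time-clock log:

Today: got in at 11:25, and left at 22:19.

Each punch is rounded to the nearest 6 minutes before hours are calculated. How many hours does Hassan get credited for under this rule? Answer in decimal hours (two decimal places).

Today: in 11:25→11:24, out 22:19→22:18; 10 h 54 min

10.90 hours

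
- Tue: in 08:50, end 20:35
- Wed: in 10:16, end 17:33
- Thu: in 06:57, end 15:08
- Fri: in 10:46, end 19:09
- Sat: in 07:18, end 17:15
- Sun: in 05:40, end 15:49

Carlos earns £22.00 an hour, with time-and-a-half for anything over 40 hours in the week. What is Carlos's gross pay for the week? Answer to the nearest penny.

£1398.10

Tue: 08:50–20:35 = 11 h 45 min
Wed: 10:16–17:33 = 7 h 17 min
Thu: 06:57–15:08 = 8 h 11 min
Fri: 10:46–19:09 = 8 h 23 min
Sat: 07:18–17:15 = 9 h 57 min
Sun: 05:40–15:49 = 10 h 9 min
Total worked: 55 h 42 min = 3342 min.
Regular 40 h 0 min = 2400 min at £22.00/h; overtime 15 h 42 min = 942 min at £33.00/h.
Pay = (2400 × £22.00 + 942 × £33.00) ÷ 60 = £1398.10.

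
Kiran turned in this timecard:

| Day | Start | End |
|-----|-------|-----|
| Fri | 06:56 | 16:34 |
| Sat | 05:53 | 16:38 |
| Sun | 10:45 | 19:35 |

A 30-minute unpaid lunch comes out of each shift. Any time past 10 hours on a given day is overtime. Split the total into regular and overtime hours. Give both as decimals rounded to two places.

Fri: 06:56–16:34 = 9 h 38 min; less 30 min break → 9 h 8 min
Sat: 05:53–16:38 = 10 h 45 min; less 30 min break → 10 h 15 min
Sun: 10:45–19:35 = 8 h 50 min; less 30 min break → 8 h 20 min
Fri reg 9 h 8 min / OT 0 h 0 min; Sat reg 10 h 0 min / OT 0 h 15 min; Sun reg 8 h 20 min / OT 0 h 0 min.
Totals: regular 27 h 28 min, overtime 0 h 15 min.

Regular 27.47 hours, overtime 0.25 hours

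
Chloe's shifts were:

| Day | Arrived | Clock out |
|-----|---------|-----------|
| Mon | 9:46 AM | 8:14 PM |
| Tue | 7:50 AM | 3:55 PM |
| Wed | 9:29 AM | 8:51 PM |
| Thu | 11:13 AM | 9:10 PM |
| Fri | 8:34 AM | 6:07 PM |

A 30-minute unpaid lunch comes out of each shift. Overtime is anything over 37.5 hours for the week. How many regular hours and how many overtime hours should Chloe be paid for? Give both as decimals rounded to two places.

Mon: 9:46 AM–8:14 PM = 10 h 28 min; less 30 min break → 9 h 58 min
Tue: 7:50 AM–3:55 PM = 8 h 5 min; less 30 min break → 7 h 35 min
Wed: 9:29 AM–8:51 PM = 11 h 22 min; less 30 min break → 10 h 52 min
Thu: 11:13 AM–9:10 PM = 9 h 57 min; less 30 min break → 9 h 27 min
Fri: 8:34 AM–6:07 PM = 9 h 33 min; less 30 min break → 9 h 3 min
Total worked: 46 h 55 min = 46.92 h.
Threshold 37.5 h → overtime 9 h 25 min, regular 37 h 30 min.

Regular 37.50 hours, overtime 9.42 hours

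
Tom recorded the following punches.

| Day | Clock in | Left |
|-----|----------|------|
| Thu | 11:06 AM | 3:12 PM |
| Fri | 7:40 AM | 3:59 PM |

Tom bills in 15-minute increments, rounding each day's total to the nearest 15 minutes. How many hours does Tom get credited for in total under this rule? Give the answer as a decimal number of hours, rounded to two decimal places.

Thu: 11:06 AM–3:12 PM = 4 h 6 min → rounds to 4 h 0 min
Fri: 7:40 AM–3:59 PM = 8 h 19 min → rounds to 8 h 15 min
Total credited: 12 h 15 min.

12.25 hours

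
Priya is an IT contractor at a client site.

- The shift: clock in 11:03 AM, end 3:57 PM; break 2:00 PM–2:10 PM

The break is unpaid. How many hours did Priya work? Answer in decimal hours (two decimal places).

The shift: 11:03 AM–3:57 PM = 4 h 54 min; less 10 min break → 4 h 44 min

4.73 hours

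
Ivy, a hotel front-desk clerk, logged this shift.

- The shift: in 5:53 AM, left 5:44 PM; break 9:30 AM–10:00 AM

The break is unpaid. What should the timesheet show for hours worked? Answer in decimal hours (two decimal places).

The shift: 5:53 AM–5:44 PM = 11 h 51 min; less 30 min break → 11 h 21 min

11.35 hours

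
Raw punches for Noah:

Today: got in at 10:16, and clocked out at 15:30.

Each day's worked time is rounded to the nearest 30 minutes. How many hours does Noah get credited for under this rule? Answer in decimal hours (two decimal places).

5.00 hours

Today: 10:16–15:30 = 5 h 14 min → rounds to 5 h 0 min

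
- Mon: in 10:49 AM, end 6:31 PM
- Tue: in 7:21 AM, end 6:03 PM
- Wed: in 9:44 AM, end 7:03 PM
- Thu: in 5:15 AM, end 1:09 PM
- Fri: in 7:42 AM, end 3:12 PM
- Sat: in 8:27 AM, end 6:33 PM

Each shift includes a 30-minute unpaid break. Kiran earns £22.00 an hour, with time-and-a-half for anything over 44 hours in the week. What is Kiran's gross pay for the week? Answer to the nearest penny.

£1173.15

Mon: 10:49 AM–6:31 PM = 7 h 42 min; less 30 min break → 7 h 12 min
Tue: 7:21 AM–6:03 PM = 10 h 42 min; less 30 min break → 10 h 12 min
Wed: 9:44 AM–7:03 PM = 9 h 19 min; less 30 min break → 8 h 49 min
Thu: 5:15 AM–1:09 PM = 7 h 54 min; less 30 min break → 7 h 24 min
Fri: 7:42 AM–3:12 PM = 7 h 30 min; less 30 min break → 7 h 0 min
Sat: 8:27 AM–6:33 PM = 10 h 6 min; less 30 min break → 9 h 36 min
Total worked: 50 h 13 min = 3013 min.
Regular 44 h 0 min = 2640 min at £22.00/h; overtime 6 h 13 min = 373 min at £33.00/h.
Pay = (2640 × £22.00 + 373 × £33.00) ÷ 60 = £1173.15.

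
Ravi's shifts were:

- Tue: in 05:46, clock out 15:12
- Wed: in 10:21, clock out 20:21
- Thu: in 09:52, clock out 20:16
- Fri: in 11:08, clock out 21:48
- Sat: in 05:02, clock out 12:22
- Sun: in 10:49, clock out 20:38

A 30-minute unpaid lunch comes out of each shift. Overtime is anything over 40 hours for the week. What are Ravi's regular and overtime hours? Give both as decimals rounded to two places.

Tue: 05:46–15:12 = 9 h 26 min; less 30 min break → 8 h 56 min
Wed: 10:21–20:21 = 10 h 0 min; less 30 min break → 9 h 30 min
Thu: 09:52–20:16 = 10 h 24 min; less 30 min break → 9 h 54 min
Fri: 11:08–21:48 = 10 h 40 min; less 30 min break → 10 h 10 min
Sat: 05:02–12:22 = 7 h 20 min; less 30 min break → 6 h 50 min
Sun: 10:49–20:38 = 9 h 49 min; less 30 min break → 9 h 19 min
Total worked: 54 h 39 min = 54.65 h.
Threshold 40 h → overtime 14 h 39 min, regular 40 h 0 min.

Regular 40.00 hours, overtime 14.65 hours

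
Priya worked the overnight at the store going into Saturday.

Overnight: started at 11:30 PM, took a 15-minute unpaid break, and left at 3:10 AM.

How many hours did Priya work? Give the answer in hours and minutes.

Overnight: 11:30 PM → midnight = 0 h 30 min; midnight → 3:10 AM = 3 h 10 min; span 3 h 40 min; less 15 min break → 3 h 25 min

3 h 25 min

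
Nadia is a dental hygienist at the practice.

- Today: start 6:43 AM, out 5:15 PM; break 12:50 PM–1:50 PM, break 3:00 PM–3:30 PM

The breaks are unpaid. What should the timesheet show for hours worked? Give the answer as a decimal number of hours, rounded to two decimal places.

9.03 hours

Today: 6:43 AM–5:15 PM = 10 h 32 min; less 90 min break → 9 h 2 min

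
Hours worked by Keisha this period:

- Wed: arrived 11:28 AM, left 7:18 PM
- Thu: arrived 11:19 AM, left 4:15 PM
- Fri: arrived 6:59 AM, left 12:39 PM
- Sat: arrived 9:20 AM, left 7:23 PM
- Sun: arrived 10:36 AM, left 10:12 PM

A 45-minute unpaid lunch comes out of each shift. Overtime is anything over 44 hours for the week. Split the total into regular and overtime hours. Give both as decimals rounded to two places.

Wed: 11:28 AM–7:18 PM = 7 h 50 min; less 45 min break → 7 h 5 min
Thu: 11:19 AM–4:15 PM = 4 h 56 min; less 45 min break → 4 h 11 min
Fri: 6:59 AM–12:39 PM = 5 h 40 min; less 45 min break → 4 h 55 min
Sat: 9:20 AM–7:23 PM = 10 h 3 min; less 45 min break → 9 h 18 min
Sun: 10:36 AM–10:12 PM = 11 h 36 min; less 45 min break → 10 h 51 min
Total worked: 36 h 20 min = 36.33 h.
Threshold 44 h → overtime 0 h 0 min, regular 36 h 20 min.

Regular 36.33 hours, overtime 0.00 hours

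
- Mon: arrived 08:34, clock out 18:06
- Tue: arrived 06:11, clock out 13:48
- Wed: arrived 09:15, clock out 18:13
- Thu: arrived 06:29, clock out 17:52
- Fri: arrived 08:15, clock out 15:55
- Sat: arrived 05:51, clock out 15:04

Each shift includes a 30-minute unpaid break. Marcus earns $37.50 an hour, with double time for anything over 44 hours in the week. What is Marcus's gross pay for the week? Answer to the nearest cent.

$2203.75

Mon: 08:34–18:06 = 9 h 32 min; less 30 min break → 9 h 2 min
Tue: 06:11–13:48 = 7 h 37 min; less 30 min break → 7 h 7 min
Wed: 09:15–18:13 = 8 h 58 min; less 30 min break → 8 h 28 min
Thu: 06:29–17:52 = 11 h 23 min; less 30 min break → 10 h 53 min
Fri: 08:15–15:55 = 7 h 40 min; less 30 min break → 7 h 10 min
Sat: 05:51–15:04 = 9 h 13 min; less 30 min break → 8 h 43 min
Total worked: 51 h 23 min = 3083 min.
Regular 44 h 0 min = 2640 min at $37.50/h; overtime 7 h 23 min = 443 min at $75.00/h.
Pay = (2640 × $37.50 + 443 × $75.00) ÷ 60 = $2203.75.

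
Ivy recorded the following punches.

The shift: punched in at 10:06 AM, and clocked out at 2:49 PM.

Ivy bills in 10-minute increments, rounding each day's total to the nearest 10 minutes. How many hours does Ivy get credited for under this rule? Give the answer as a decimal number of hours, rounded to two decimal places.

4.67 hours

The shift: 10:06 AM–2:49 PM = 4 h 43 min → rounds to 4 h 40 min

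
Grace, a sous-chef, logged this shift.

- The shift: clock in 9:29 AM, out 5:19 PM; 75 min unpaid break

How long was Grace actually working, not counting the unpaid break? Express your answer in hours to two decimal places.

6.58 hours

The shift: 9:29 AM–5:19 PM = 7 h 50 min; less 75 min break → 6 h 35 min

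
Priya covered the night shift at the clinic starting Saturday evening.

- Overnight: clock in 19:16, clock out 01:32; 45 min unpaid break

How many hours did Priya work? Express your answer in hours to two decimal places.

5.52 hours

Overnight: 19:16 → midnight = 4 h 44 min; midnight → 01:32 = 1 h 32 min; span 6 h 16 min; less 45 min break → 5 h 31 min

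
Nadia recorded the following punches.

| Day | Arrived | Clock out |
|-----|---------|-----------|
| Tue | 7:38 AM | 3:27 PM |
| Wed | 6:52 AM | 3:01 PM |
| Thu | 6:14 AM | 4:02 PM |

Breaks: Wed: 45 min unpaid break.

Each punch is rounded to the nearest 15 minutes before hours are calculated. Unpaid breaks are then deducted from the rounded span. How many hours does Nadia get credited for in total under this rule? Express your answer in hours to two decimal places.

25.00 hours

Tue: in 7:38 AM→7:45 AM, out 3:27 PM→3:30 PM; 7 h 45 min
Wed: in 6:52 AM→6:45 AM, out 3:01 PM→3:00 PM; 8 h 15 min − 45 min = 7 h 30 min
Thu: in 6:14 AM→6:15 AM, out 4:02 PM→4:00 PM; 9 h 45 min
Total credited: 25 h 0 min.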